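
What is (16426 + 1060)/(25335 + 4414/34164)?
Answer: 298695852/432774677 ≈ 0.69019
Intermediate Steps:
(16426 + 1060)/(25335 + 4414/34164) = 17486/(25335 + 4414*(1/34164)) = 17486/(25335 + 2207/17082) = 17486/(432774677/17082) = 17486*(17082/432774677) = 298695852/432774677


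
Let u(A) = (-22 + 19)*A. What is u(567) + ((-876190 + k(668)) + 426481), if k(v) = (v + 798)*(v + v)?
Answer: 1507166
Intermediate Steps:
u(A) = -3*A
k(v) = 2*v*(798 + v) (k(v) = (798 + v)*(2*v) = 2*v*(798 + v))
u(567) + ((-876190 + k(668)) + 426481) = -3*567 + ((-876190 + 2*668*(798 + 668)) + 426481) = -1701 + ((-876190 + 2*668*1466) + 426481) = -1701 + ((-876190 + 1958576) + 426481) = -1701 + (1082386 + 426481) = -1701 + 1508867 = 1507166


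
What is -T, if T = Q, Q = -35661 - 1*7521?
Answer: 43182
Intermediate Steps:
Q = -43182 (Q = -35661 - 7521 = -43182)
T = -43182
-T = -1*(-43182) = 43182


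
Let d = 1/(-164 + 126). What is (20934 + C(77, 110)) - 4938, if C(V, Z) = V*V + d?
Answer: 833149/38 ≈ 21925.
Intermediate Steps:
d = -1/38 (d = 1/(-38) = -1/38 ≈ -0.026316)
C(V, Z) = -1/38 + V**2 (C(V, Z) = V*V - 1/38 = V**2 - 1/38 = -1/38 + V**2)
(20934 + C(77, 110)) - 4938 = (20934 + (-1/38 + 77**2)) - 4938 = (20934 + (-1/38 + 5929)) - 4938 = (20934 + 225301/38) - 4938 = 1020793/38 - 4938 = 833149/38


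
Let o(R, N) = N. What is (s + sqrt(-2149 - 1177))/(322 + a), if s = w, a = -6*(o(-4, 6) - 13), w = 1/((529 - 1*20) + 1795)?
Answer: 1/838656 + I*sqrt(3326)/364 ≈ 1.1924e-6 + 0.15844*I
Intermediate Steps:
w = 1/2304 (w = 1/((529 - 20) + 1795) = 1/(509 + 1795) = 1/2304 ≈ 0.00043403)
a = 42 (a = -6*(6 - 13) = -6*(-7) = 42)
s = 1/2304 ≈ 0.00043403
(s + sqrt(-2149 - 1177))/(322 + a) = (1/2304 + sqrt(-2149 - 1177))/(322 + 42) = (1/2304 + sqrt(-3326))/364 = (1/2304 + I*sqrt(3326))*(1/364) = 1/838656 + I*sqrt(3326)/364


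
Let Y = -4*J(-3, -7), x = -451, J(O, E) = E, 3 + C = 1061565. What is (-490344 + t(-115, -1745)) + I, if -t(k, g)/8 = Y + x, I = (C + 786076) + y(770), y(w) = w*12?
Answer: 1369918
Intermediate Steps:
y(w) = 12*w
C = 1061562 (C = -3 + 1061565 = 1061562)
I = 1856878 (I = (1061562 + 786076) + 12*770 = 1847638 + 9240 = 1856878)
Y = 28 (Y = -4*(-7) = 28)
t(k, g) = 3384 (t(k, g) = -8*(28 - 451) = -8*(-423) = 3384)
(-490344 + t(-115, -1745)) + I = (-490344 + 3384) + 1856878 = -486960 + 1856878 = 1369918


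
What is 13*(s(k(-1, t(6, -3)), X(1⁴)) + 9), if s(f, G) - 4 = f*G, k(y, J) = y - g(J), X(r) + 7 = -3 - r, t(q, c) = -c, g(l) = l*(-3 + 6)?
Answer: 1599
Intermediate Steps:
g(l) = 3*l (g(l) = l*3 = 3*l)
X(r) = -10 - r (X(r) = -7 + (-3 - r) = -10 - r)
k(y, J) = y - 3*J
s(f, G) = 4 + G*f (s(f, G) = 4 + f*G = 4 + G*f)
13*(s(k(-1, t(6, -3)), X(1⁴)) + 9) = 13*((4 + (-10 - 1*1⁴)*(-1 - (-3)*(-3))) + 9) = 13*((4 + (-10 - 1*1)*(-1 - 3*3)) + 9) = 13*((4 + (-10 - 1)*(-1 - 9)) + 9) = 13*((4 - 11*(-10)) + 9) = 13*((4 + 110) + 9) = 13*(114 + 9) = 13*123 = 1599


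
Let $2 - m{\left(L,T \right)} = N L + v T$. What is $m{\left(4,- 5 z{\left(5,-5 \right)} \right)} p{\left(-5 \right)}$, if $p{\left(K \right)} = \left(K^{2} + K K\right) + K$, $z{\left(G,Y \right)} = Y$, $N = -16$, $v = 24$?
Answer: $-24030$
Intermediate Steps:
$m{\left(L,T \right)} = 2 - 24 T + 16 L$ ($m{\left(L,T \right)} = 2 - \left(- 16 L + 24 T\right) = 2 + \left(- 24 T + 16 L\right) = 2 - 24 T + 16 L$)
$p{\left(K \right)} = K + 2 K^{2}$ ($p{\left(K \right)} = \left(K^{2} + K^{2}\right) + K = 2 K^{2} + K = K + 2 K^{2}$)
$m{\left(4,- 5 z{\left(5,-5 \right)} \right)} p{\left(-5 \right)} = \left(2 - 24 \left(\left(-5\right) \left(-5\right)\right) + 16 \cdot 4\right) \left(- 5 \left(1 + 2 \left(-5\right)\right)\right) = \left(2 - 600 + 64\right) \left(- 5 \left(1 - 10\right)\right) = \left(2 - 600 + 64\right) \left(\left(-5\right) \left(-9\right)\right) = \left(-534\right) 45 = -24030$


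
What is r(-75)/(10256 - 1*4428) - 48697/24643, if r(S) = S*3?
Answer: -15228989/7558916 ≈ -2.0147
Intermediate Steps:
r(S) = 3*S
r(-75)/(10256 - 1*4428) - 48697/24643 = (3*(-75))/(10256 - 1*4428) - 48697/24643 = -225/(10256 - 4428) - 48697*1/24643 = -225/5828 - 2563/1297 = -15228989/7558916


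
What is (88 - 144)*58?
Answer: -3248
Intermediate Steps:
(88 - 144)*58 = -56*58 = -3248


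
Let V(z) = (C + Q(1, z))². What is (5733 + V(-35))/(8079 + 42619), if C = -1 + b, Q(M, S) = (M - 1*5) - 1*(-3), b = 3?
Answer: 2867/25349 ≈ 0.11310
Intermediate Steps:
Q(M, S) = -2 + M (Q(M, S) = (M - 5) + 3 = (-5 + M) + 3 = -2 + M)
C = 2 (C = -1 + 3 = 2)
V(z) = 1 (V(z) = (2 + (-2 + 1))² = (2 - 1)² = 1² = 1)
(5733 + V(-35))/(8079 + 42619) = (5733 + 1)/(8079 + 42619) = 5734/50698 = 5734*(1/50698) = 2867/25349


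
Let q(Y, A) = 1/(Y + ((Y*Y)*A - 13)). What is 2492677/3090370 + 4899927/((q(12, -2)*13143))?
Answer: -1458724999403433/13538910970 ≈ -1.0774e+5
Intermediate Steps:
q(Y, A) = 1/(-13 + Y + A*Y**2) (q(Y, A) = 1/(Y + (Y**2*A - 13)) = 1/(Y + (A*Y**2 - 13)) = 1/(Y + (-13 + A*Y**2)) = 1/(-13 + Y + A*Y**2))
2492677/3090370 + 4899927/((q(12, -2)*13143)) = 2492677/3090370 + 4899927/((13143/(-13 + 12 - 2*12**2))) = 2492677*(1/3090370) + 4899927/((13143/(-13 + 12 - 2*144))) = 2492677/3090370 + 4899927/((13143/(-13 + 12 - 288))) = 2492677/3090370 + 4899927/((13143/(-289))) = 2492677/3090370 + 4899927/((-1/289*13143)) = 2492677/3090370 + 4899927/(-13143/289) = 2492677/3090370 + 4899927*(-289/13143) = 2492677/3090370 - 472026301/4381 = -1458724999403433/13538910970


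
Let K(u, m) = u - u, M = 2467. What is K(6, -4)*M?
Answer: 0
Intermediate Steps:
K(u, m) = 0
K(6, -4)*M = 0*2467 = 0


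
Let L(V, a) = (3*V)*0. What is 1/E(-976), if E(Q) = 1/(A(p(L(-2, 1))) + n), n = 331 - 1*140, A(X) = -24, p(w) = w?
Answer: 167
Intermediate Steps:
L(V, a) = 0
n = 191 (n = 331 - 140 = 191)
E(Q) = 1/167 (E(Q) = 1/(-24 + 191) = 1/167)
1/E(-976) = 1/(1/167) = 167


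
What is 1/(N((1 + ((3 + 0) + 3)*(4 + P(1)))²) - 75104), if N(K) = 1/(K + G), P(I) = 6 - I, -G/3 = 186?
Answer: -2467/185281567 ≈ -1.3315e-5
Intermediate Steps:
G = -558 (G = -3*186 = -558)
N(K) = 1/(-558 + K) (N(K) = 1/(K - 558) = 1/(-558 + K))
1/(N((1 + ((3 + 0) + 3)*(4 + P(1)))²) - 75104) = 1/(1/(-558 + (1 + ((3 + 0) + 3)*(4 + (6 - 1*1)))²) - 75104) = 1/(1/(-558 + (1 + (3 + 3)*(4 + (6 - 1)))²) - 75104) = 1/(1/(-558 + (1 + 6*(4 + 5))²) - 75104) = 1/(1/(-558 + (1 + 6*9)²) - 75104) = 1/(1/(-558 + (1 + 54)²) - 75104) = 1/(1/(-558 + 55²) - 75104) = 1/(1/(-558 + 3025) - 75104) = 1/(1/2467 - 75104) = 1/(-185281567/2467) = -2467/185281567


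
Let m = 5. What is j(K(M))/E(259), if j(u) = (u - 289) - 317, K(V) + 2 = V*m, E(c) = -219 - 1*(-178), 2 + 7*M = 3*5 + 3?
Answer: 4176/287 ≈ 14.551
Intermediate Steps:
M = 16/7 (M = -2/7 + (3*5 + 3)/7 = -2/7 + (15 + 3)/7 = -2/7 + (1/7)*18 = -2/7 + 18/7 = 16/7 ≈ 2.2857)
E(c) = -41 (E(c) = -219 + 178 = -41)
K(V) = -2 + 5*V (K(V) = -2 + V*5 = -2 + 5*V)
j(u) = -606 + u (j(u) = (-289 + u) - 317 = -606 + u)
j(K(M))/E(259) = (-606 + (-2 + 5*(16/7)))/(-41) = (-606 + (-2 + 80/7))*(-1/41) = (-606 + 66/7)*(-1/41) = -4176/7*(-1/41) = 4176/287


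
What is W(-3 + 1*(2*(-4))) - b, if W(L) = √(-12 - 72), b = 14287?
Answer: -14287 + 2*I*√21 ≈ -14287.0 + 9.1651*I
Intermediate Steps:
W(L) = 2*I*√21 (W(L) = √(-84) = 2*I*√21)
W(-3 + 1*(2*(-4))) - b = 2*I*√21 - 1*14287 = 2*I*√21 - 14287 = -14287 + 2*I*√21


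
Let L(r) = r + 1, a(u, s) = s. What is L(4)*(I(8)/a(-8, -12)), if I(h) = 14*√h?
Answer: -35*√2/3 ≈ -16.499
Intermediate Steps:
L(r) = 1 + r
L(4)*(I(8)/a(-8, -12)) = (1 + 4)*((14*√8)/(-12)) = 5*((14*(2*√2))*(-1/12)) = 5*((28*√2)*(-1/12)) = 5*(-7*√2/3) = -35*√2/3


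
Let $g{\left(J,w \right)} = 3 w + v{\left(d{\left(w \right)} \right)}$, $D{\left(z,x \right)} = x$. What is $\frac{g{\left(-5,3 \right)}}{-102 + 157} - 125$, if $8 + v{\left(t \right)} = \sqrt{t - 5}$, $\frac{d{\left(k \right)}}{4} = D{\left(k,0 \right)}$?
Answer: $- \frac{6874}{55} + \frac{i \sqrt{5}}{55} \approx -124.98 + 0.040656 i$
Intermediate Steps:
$d{\left(k \right)} = 0$ ($d{\left(k \right)} = 4 \cdot 0 = 0$)
$v{\left(t \right)} = -8 + \sqrt{-5 + t}$ ($v{\left(t \right)} = -8 + \sqrt{t - 5} = -8 + \sqrt{-5 + t}$)
$g{\left(J,w \right)} = -8 + 3 w + i \sqrt{5}$ ($g{\left(J,w \right)} = 3 w - \left(8 - \sqrt{-5 + 0}\right) = 3 w - \left(8 - \sqrt{-5}\right) = 3 w - \left(8 - i \sqrt{5}\right) = -8 + 3 w + i \sqrt{5}$)
$\frac{g{\left(-5,3 \right)}}{-102 + 157} - 125 = \frac{-8 + 3 \cdot 3 + i \sqrt{5}}{-102 + 157} - 125 = \frac{-8 + 9 + i \sqrt{5}}{55} - 125 = \frac{1 + i \sqrt{5}}{55} - 125 = \left(\frac{1}{55} + \frac{i \sqrt{5}}{55}\right) - 125 = - \frac{6874}{55} + \frac{i \sqrt{5}}{55}$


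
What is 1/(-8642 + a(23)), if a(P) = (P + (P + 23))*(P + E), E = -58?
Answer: -1/11057 ≈ -9.0441e-5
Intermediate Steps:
a(P) = (-58 + P)*(23 + 2*P) (a(P) = (P + (P + 23))*(P - 58) = (P + (23 + P))*(-58 + P) = (23 + 2*P)*(-58 + P) = (-58 + P)*(23 + 2*P))
1/(-8642 + a(23)) = 1/(-8642 + (-1334 - 93*23 + 2*23²)) = 1/(-8642 + (-1334 - 2139 + 2*529)) = 1/(-8642 + (-1334 - 2139 + 1058)) = 1/(-8642 - 2415) = 1/(-11057) = -1/11057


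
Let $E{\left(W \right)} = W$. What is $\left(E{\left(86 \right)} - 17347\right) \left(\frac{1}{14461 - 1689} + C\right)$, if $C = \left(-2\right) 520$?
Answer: $\frac{229275774419}{12772} \approx 1.7951 \cdot 10^{7}$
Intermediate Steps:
$C = -1040$
$\left(E{\left(86 \right)} - 17347\right) \left(\frac{1}{14461 - 1689} + C\right) = \left(86 - 17347\right) \left(\frac{1}{14461 - 1689} - 1040\right) = \left(86 - 17347\right) \left(\frac{1}{12772} - 1040\right) = - 17261 \left(\frac{1}{12772} - 1040\right) = \left(-17261\right) \left(- \frac{13282879}{12772}\right) = \frac{229275774419}{12772}$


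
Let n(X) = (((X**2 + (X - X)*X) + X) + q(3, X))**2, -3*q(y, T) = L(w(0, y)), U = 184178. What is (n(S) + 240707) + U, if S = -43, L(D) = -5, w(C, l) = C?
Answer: 33232894/9 ≈ 3.6925e+6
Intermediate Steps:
q(y, T) = 5/3 (q(y, T) = -1/3*(-5) = 5/3)
n(X) = (5/3 + X + X**2)**2 (n(X) = (((X**2 + (X - X)*X) + X) + 5/3)**2 = (((X**2 + 0*X) + X) + 5/3)**2 = (((X**2 + 0) + X) + 5/3)**2 = ((X**2 + X) + 5/3)**2 = ((X + X**2) + 5/3)**2 = (5/3 + X + X**2)**2)
(n(S) + 240707) + U = ((5 + 3*(-43) + 3*(-43)**2)**2/9 + 240707) + 184178 = ((5 - 129 + 3*1849)**2/9 + 240707) + 184178 = ((5 - 129 + 5547)**2/9 + 240707) + 184178 = ((1/9)*5423**2 + 240707) + 184178 = ((1/9)*29408929 + 240707) + 184178 = (29408929/9 + 240707) + 184178 = 31575292/9 + 184178 = 33232894/9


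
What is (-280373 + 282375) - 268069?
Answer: -266067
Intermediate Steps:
(-280373 + 282375) - 268069 = 2002 - 268069 = -266067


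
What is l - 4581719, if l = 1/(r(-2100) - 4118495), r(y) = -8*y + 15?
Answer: -18792745187921/4101680 ≈ -4.5817e+6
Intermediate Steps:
r(y) = 15 - 8*y
l = -1/4101680 (l = 1/((15 - 8*(-2100)) - 4118495) = 1/((15 + 16800) - 4118495) = 1/(16815 - 4118495) = 1/(-4101680) = -1/4101680 ≈ -2.4380e-7)
l - 4581719 = -1/4101680 - 4581719 = -18792745187921/4101680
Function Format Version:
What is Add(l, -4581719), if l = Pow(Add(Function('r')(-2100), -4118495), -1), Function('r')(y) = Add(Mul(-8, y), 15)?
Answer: Rational(-18792745187921, 4101680) ≈ -4.5817e+6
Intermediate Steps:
Function('r')(y) = Add(15, Mul(-8, y))
l = Rational(-1, 4101680) (l = Pow(Add(Add(15, Mul(-8, -2100)), -4118495), -1) = Pow(Add(Add(15, 16800), -4118495), -1) = Pow(Add(16815, -4118495), -1) = Pow(-4101680, -1) = Rational(-1, 4101680) ≈ -2.4380e-7)
Add(l, -4581719) = Add(Rational(-1, 4101680), -4581719) = Rational(-18792745187921, 4101680)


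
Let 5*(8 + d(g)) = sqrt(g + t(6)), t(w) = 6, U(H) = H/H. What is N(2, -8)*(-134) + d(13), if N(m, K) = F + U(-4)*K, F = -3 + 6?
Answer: 662 + sqrt(19)/5 ≈ 662.87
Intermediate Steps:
U(H) = 1
F = 3
N(m, K) = 3 + K (N(m, K) = 3 + 1*K = 3 + K)
d(g) = -8 + sqrt(6 + g)/5 (d(g) = -8 + sqrt(g + 6)/5 = -8 + sqrt(6 + g)/5)
N(2, -8)*(-134) + d(13) = (3 - 8)*(-134) + (-8 + sqrt(6 + 13)/5) = -5*(-134) + (-8 + sqrt(19)/5) = 670 + (-8 + sqrt(19)/5) = 662 + sqrt(19)/5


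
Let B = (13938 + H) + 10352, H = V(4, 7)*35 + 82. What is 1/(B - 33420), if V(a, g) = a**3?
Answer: -1/6808 ≈ -0.00014689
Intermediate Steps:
H = 2322 (H = 4**3*35 + 82 = 64*35 + 82 = 2240 + 82 = 2322)
B = 26612 (B = (13938 + 2322) + 10352 = 16260 + 10352 = 26612)
1/(B - 33420) = 1/(26612 - 33420) = 1/(-6808) = -1/6808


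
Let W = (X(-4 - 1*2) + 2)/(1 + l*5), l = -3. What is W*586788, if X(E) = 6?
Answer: -2347152/7 ≈ -3.3531e+5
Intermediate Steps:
W = -4/7 (W = (6 + 2)/(1 - 3*5) = 8/(1 - 15) = 8/(-14) = 8*(-1/14) = -4/7 ≈ -0.57143)
W*586788 = -4/7*586788 = -2347152/7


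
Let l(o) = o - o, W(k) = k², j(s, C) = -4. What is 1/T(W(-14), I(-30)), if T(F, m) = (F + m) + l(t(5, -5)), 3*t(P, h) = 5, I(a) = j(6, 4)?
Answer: 1/192 ≈ 0.0052083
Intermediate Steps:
I(a) = -4
t(P, h) = 5/3 (t(P, h) = (⅓)*5 = 5/3)
l(o) = 0
T(F, m) = F + m (T(F, m) = (F + m) + 0 = F + m)
1/T(W(-14), I(-30)) = 1/((-14)² - 4) = 1/(196 - 4) = 1/192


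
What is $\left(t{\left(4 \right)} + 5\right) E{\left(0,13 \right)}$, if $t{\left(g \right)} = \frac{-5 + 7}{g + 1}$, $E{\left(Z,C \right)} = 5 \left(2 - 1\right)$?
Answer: $27$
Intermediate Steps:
$E{\left(Z,C \right)} = 5$ ($E{\left(Z,C \right)} = 5 \cdot 1 = 5$)
$t{\left(g \right)} = \frac{2}{1 + g}$
$\left(t{\left(4 \right)} + 5\right) E{\left(0,13 \right)} = \left(\frac{2}{1 + 4} + 5\right) 5 = \left(\frac{2}{5} + 5\right) 5 = \frac{27}{5} \cdot 5 = 27$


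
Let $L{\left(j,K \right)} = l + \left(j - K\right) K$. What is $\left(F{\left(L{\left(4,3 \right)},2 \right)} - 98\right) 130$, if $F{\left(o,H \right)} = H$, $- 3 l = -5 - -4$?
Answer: $-12480$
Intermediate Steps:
$l = \frac{1}{3}$ ($l = - \frac{-5 - -4}{3} = - \frac{-5 + 4}{3} = \left(- \frac{1}{3}\right) \left(-1\right) = \frac{1}{3} \approx 0.33333$)
$L{\left(j,K \right)} = \frac{1}{3} + K \left(j - K\right)$ ($L{\left(j,K \right)} = \frac{1}{3} + \left(j - K\right) K = \frac{1}{3} + K \left(j - K\right)$)
$\left(F{\left(L{\left(4,3 \right)},2 \right)} - 98\right) 130 = \left(2 - 98\right) 130 = \left(-96\right) 130 = -12480$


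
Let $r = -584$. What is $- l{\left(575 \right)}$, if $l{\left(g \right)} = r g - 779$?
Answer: $336579$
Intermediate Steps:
$l{\left(g \right)} = -779 - 584 g$ ($l{\left(g \right)} = - 584 g - 779 = -779 - 584 g$)
$- l{\left(575 \right)} = - (-779 - 335800) = \left(-1\right) \left(-336579\right) = 336579$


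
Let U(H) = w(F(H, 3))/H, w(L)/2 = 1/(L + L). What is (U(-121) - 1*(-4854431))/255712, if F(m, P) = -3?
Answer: 881079227/46411728 ≈ 18.984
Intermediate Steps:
w(L) = 1/L (w(L) = 2/(L + L) = 2/((2*L)) = 2*(1/(2*L)) = 1/L)
U(H) = -1/(3*H) (U(H) = 1/((-3)*H) = -1/(3*H))
(U(-121) - 1*(-4854431))/255712 = (-1/3/(-121) - 1*(-4854431))/255712 = (-1/3*(-1/121) + 4854431)*(1/255712) = (1/363 + 4854431)*(1/255712) = (1762158454/363)*(1/255712) = 881079227/46411728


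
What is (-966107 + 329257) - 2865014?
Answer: -3501864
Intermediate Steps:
(-966107 + 329257) - 2865014 = -636850 - 2865014 = -3501864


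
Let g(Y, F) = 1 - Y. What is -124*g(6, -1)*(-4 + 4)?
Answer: 0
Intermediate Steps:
-124*g(6, -1)*(-4 + 4) = -124*(1 - 1*6)*(-4 + 4) = -124*(1 - 6)*0 = -(-620)*0 = -124*0 = 0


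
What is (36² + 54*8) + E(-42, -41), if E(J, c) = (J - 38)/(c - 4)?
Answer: 15568/9 ≈ 1729.8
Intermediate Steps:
E(J, c) = (-38 + J)/(-4 + c)
(36² + 54*8) + E(-42, -41) = (36² + 54*8) + (-38 - 42)/(-4 - 41) = (1296 + 432) - 80/(-45) = 1728 - 1/45*(-80) = 1728 + 16/9 = 15568/9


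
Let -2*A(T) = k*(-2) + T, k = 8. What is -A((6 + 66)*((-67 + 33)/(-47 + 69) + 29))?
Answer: 10784/11 ≈ 980.36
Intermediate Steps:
A(T) = 8 - T/2 (A(T) = -(8*(-2) + T)/2 = -(-16 + T)/2 = 8 - T/2)
-A((6 + 66)*((-67 + 33)/(-47 + 69) + 29)) = -(8 - (6 + 66)*((-67 + 33)/(-47 + 69) + 29)/2) = -(8 - 36*(-34/22 + 29)) = -(8 - 36*(-34*1/22 + 29)) = -(8 - 36*(-17/11 + 29)) = -(8 - 36*302/11) = -(8 - 1/2*21744/11) = -(8 - 10872/11) = -1*(-10784/11) = 10784/11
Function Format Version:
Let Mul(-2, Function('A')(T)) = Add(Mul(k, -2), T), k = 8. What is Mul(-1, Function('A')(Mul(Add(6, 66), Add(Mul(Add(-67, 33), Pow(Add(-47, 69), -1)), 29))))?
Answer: Rational(10784, 11) ≈ 980.36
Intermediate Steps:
Function('A')(T) = Add(8, Mul(Rational(-1, 2), T)) (Function('A')(T) = Mul(Rational(-1, 2), Add(Mul(8, -2), T)) = Mul(Rational(-1, 2), Add(-16, T)) = Add(8, Mul(Rational(-1, 2), T)))
Mul(-1, Function('A')(Mul(Add(6, 66), Add(Mul(Add(-67, 33), Pow(Add(-47, 69), -1)), 29)))) = Mul(-1, Add(8, Mul(Rational(-1, 2), Mul(Add(6, 66), Add(Mul(Add(-67, 33), Pow(Add(-47, 69), -1)), 29))))) = Mul(-1, Add(8, Mul(Rational(-1, 2), Mul(72, Add(Mul(-34, Pow(22, -1)), 29))))) = Mul(-1, Add(8, Mul(Rational(-1, 2), Mul(72, Add(Mul(-34, Rational(1, 22)), 29))))) = Mul(-1, Add(8, Mul(Rational(-1, 2), Mul(72, Add(Rational(-17, 11), 29))))) = Mul(-1, Add(8, Mul(Rational(-1, 2), Mul(72, Rational(302, 11))))) = Mul(-1, Add(8, Mul(Rational(-1, 2), Rational(21744, 11)))) = Mul(-1, Add(8, Rational(-10872, 11))) = Mul(-1, Rational(-10784, 11)) = Rational(10784, 11)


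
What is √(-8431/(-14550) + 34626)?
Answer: √293221337442/2910 ≈ 186.08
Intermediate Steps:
√(-8431/(-14550) + 34626) = √(-8431*(-1/14550) + 34626) = √(8431/14550 + 34626) = √(503816731/14550) = √293221337442/2910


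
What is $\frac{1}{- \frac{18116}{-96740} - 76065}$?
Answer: $- \frac{3455}{262803928} \approx -1.3147 \cdot 10^{-5}$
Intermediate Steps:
$\frac{1}{- \frac{18116}{-96740} - 76065} = \frac{1}{\left(-18116\right) \left(- \frac{1}{96740}\right) - 76065} = \frac{1}{\frac{647}{3455} - 76065} = \frac{1}{- \frac{262803928}{3455}} = - \frac{3455}{262803928}$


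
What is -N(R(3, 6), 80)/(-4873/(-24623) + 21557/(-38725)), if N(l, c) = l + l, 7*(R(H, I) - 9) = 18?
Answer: 25745193225/399106267 ≈ 64.507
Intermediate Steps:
R(H, I) = 81/7 (R(H, I) = 9 + (1/7)*18 = 9 + 18/7 = 81/7)
N(l, c) = 2*l
-N(R(3, 6), 80)/(-4873/(-24623) + 21557/(-38725)) = -2*(81/7)/(-4873/(-24623) + 21557/(-38725)) = -162/(7*(-4873*(-1/24623) + 21557*(-1/38725))) = -162/(7*(4873/24623 - 21557/38725)) = -162/(7*(-342091086/953525675)) = -162*(-953525675)/(7*342091086) = -1*(-25745193225/399106267) = 25745193225/399106267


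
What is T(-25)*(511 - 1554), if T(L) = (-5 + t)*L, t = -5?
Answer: -260750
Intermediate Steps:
T(L) = -10*L (T(L) = (-5 - 5)*L = -10*L)
T(-25)*(511 - 1554) = (-10*(-25))*(511 - 1554) = 250*(-1043) = -260750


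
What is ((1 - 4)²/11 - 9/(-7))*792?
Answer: 11664/7 ≈ 1666.3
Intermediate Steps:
((1 - 4)²/11 - 9/(-7))*792 = ((-3)²*(1/11) - 9*(-⅐))*792 = (9*(1/11) + 9/7)*792 = (9/11 + 9/7)*792 = (162/77)*792 = 11664/7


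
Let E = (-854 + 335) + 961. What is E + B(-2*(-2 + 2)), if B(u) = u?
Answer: 442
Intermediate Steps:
E = 442 (E = -519 + 961 = 442)
E + B(-2*(-2 + 2)) = 442 - 2*(-2 + 2) = 442 - 2*0 = 442 + 0 = 442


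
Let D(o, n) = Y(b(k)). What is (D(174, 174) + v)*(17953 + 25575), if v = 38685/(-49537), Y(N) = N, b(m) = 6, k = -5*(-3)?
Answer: 11253598536/49537 ≈ 2.2718e+5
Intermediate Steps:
k = 15
D(o, n) = 6
v = -38685/49537 (v = 38685*(-1/49537) = -38685/49537 ≈ -0.78093)
(D(174, 174) + v)*(17953 + 25575) = (6 - 38685/49537)*(17953 + 25575) = (258537/49537)*43528 = 11253598536/49537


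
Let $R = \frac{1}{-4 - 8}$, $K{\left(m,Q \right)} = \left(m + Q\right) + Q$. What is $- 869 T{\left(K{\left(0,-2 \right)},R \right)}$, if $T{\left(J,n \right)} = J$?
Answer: $3476$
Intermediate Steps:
$K{\left(m,Q \right)} = m + 2 Q$ ($K{\left(m,Q \right)} = \left(Q + m\right) + Q = m + 2 Q$)
$R = - \frac{1}{12}$ ($R = \frac{1}{-12} = - \frac{1}{12} \approx -0.083333$)
$- 869 T{\left(K{\left(0,-2 \right)},R \right)} = - 869 \left(0 + 2 \left(-2\right)\right) = - 869 \left(0 - 4\right) = \left(-869\right) \left(-4\right) = 3476$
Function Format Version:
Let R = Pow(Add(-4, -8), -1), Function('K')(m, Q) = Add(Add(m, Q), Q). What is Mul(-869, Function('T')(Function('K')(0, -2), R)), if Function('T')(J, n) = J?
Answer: 3476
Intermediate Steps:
Function('K')(m, Q) = Add(m, Mul(2, Q)) (Function('K')(m, Q) = Add(Add(Q, m), Q) = Add(m, Mul(2, Q)))
R = Rational(-1, 12) (R = Pow(-12, -1) = Rational(-1, 12) ≈ -0.083333)
Mul(-869, Function('T')(Function('K')(0, -2), R)) = Mul(-869, Add(0, Mul(2, -2))) = Mul(-869, Add(0, -4)) = Mul(-869, -4) = 3476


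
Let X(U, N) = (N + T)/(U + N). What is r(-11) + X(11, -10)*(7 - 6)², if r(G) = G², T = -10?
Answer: 101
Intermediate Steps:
X(U, N) = (-10 + N)/(N + U) (X(U, N) = (N - 10)/(U + N) = (-10 + N)/(N + U))
r(-11) + X(11, -10)*(7 - 6)² = (-11)² + ((-10 - 10)/(-10 + 11))*(7 - 6)² = 121 + (-20/1)*1² = 121 + (1*(-20))*1 = 121 - 20*1 = 121 - 20 = 101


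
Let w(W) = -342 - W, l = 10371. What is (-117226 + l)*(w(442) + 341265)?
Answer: -36382097255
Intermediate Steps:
(-117226 + l)*(w(442) + 341265) = (-117226 + 10371)*((-342 - 1*442) + 341265) = -106855*((-342 - 442) + 341265) = -106855*(-784 + 341265) = -106855*340481 = -36382097255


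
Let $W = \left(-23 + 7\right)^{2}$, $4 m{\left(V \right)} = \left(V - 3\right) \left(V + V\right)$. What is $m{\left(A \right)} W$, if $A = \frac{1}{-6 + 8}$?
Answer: $-160$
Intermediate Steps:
$A = \frac{1}{2} \approx 0.5$
$m{\left(V \right)} = \frac{V \left(-3 + V\right)}{2}$ ($m{\left(V \right)} = \frac{\left(V - 3\right) \left(V + V\right)}{4} = \frac{\left(-3 + V\right) 2 V}{4} = \frac{2 V \left(-3 + V\right)}{4} = \frac{V \left(-3 + V\right)}{2}$)
$W = 256$ ($W = \left(-16\right)^{2} = 256$)
$m{\left(A \right)} W = \frac{1}{2} \cdot \frac{1}{2} \left(-3 + \frac{1}{2}\right) 256 = \frac{1}{2} \cdot \frac{1}{2} \left(- \frac{5}{2}\right) 256 = \left(- \frac{5}{8}\right) 256 = -160$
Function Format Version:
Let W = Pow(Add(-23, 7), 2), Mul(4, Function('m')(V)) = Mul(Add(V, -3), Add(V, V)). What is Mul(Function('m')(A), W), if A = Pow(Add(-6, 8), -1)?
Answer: -160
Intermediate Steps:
A = Rational(1, 2) (A = Pow(2, -1) = Rational(1, 2) ≈ 0.50000)
Function('m')(V) = Mul(Rational(1, 2), V, Add(-3, V)) (Function('m')(V) = Mul(Rational(1, 4), Mul(Add(V, -3), Add(V, V))) = Mul(Rational(1, 4), Mul(Add(-3, V), Mul(2, V))) = Mul(Rational(1, 4), Mul(2, V, Add(-3, V))) = Mul(Rational(1, 2), V, Add(-3, V)))
W = 256 (W = Pow(-16, 2) = 256)
Mul(Function('m')(A), W) = Mul(Mul(Rational(1, 2), Rational(1, 2), Add(-3, Rational(1, 2))), 256) = Mul(Mul(Rational(1, 2), Rational(1, 2), Rational(-5, 2)), 256) = Mul(Rational(-5, 8), 256) = -160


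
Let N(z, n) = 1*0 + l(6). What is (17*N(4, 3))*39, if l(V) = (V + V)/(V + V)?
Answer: 663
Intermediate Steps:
l(V) = 1 (l(V) = (2*V)/((2*V)) = (2*V)*(1/(2*V)) = 1)
N(z, n) = 1 (N(z, n) = 1*0 + 1 = 0 + 1 = 1)
(17*N(4, 3))*39 = (17*1)*39 = 17*39 = 663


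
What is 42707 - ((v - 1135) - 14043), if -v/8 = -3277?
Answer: 31669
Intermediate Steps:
v = 26216 (v = -8*(-3277) = 26216)
42707 - ((v - 1135) - 14043) = 42707 - ((26216 - 1135) - 14043) = 42707 - (25081 - 14043) = 42707 - 1*11038 = 42707 - 11038 = 31669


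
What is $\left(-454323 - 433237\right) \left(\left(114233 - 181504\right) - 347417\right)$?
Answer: $368060481280$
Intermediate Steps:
$\left(-454323 - 433237\right) \left(\left(114233 - 181504\right) - 347417\right) = - 887560 \left(\left(114233 - 181504\right) - 347417\right) = - 887560 \left(-67271 - 347417\right) = \left(-887560\right) \left(-414688\right) = 368060481280$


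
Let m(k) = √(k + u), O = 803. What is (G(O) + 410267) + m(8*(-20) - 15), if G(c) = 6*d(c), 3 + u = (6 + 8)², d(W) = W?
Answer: 415085 + 3*√2 ≈ 4.1509e+5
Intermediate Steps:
u = 193 (u = -3 + (6 + 8)² = -3 + 14² = -3 + 196 = 193)
G(c) = 6*c
m(k) = √(193 + k) (m(k) = √(k + 193) = √(193 + k))
(G(O) + 410267) + m(8*(-20) - 15) = (6*803 + 410267) + √(193 + (8*(-20) - 15)) = (4818 + 410267) + √(193 + (-160 - 15)) = 415085 + √(193 - 175) = 415085 + √18 = 415085 + 3*√2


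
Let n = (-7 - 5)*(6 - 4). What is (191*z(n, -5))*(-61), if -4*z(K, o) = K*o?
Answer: 349530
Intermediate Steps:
n = -24 (n = -12*2 = -24)
z(K, o) = -K*o/4
(191*z(n, -5))*(-61) = (191*(-¼*(-24)*(-5)))*(-61) = (191*(-30))*(-61) = -5730*(-61) = 349530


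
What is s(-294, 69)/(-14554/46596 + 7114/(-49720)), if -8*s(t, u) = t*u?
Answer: -9536861565/1712839 ≈ -5567.9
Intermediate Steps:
s(t, u) = -t*u/8
s(-294, 69)/(-14554/46596 + 7114/(-49720)) = (-⅛*(-294)*69)/(-14554/46596 + 7114/(-49720)) = 10143/(4*(-14554*1/46596 + 7114*(-1/49720))) = 10143/(4*(-7277/23298 - 3557/24860)) = 10143/(4*(-11989873/26326740)) = (10143/4)*(-26326740/11989873) = -9536861565/1712839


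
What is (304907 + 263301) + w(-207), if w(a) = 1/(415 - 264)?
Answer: 85799409/151 ≈ 5.6821e+5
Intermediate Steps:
w(a) = 1/151
(304907 + 263301) + w(-207) = (304907 + 263301) + 1/151 = 568208 + 1/151 = 85799409/151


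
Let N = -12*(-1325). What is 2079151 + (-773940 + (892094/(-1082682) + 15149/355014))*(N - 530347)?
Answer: 8502067129094247493633/21353737086 ≈ 3.9815e+11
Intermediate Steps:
N = 15900
2079151 + (-773940 + (892094/(-1082682) + 15149/355014))*(N - 530347) = 2079151 + (-773940 + (892094/(-1082682) + 15149/355014))*(15900 - 530347) = 2079151 + (-773940 + (892094*(-1/1082682) + 15149*(1/355014)))*(-514447) = 2079151 + (-773940 + (-446047/541341 + 15149/355014))*(-514447) = 2079151 + (-773940 - 16683572761/21353737086)*(-514447) = 2079151 - 16526527963911601/21353737086*(-514447) = 2079151 + 8502022731450431399647/21353737086 = 8502067129094247493633/21353737086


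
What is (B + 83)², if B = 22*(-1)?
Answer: 3721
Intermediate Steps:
B = -22
(B + 83)² = (-22 + 83)² = 61² = 3721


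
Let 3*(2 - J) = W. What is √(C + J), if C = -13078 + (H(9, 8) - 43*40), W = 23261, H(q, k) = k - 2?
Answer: I*√202893/3 ≈ 150.15*I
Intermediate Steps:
H(q, k) = -2 + k
J = -23255/3 (J = 2 - ⅓*23261 = 2 - 23261/3 = -23255/3 ≈ -7751.7)
C = -14792 (C = -13078 + ((-2 + 8) - 43*40) = -13078 + (6 - 1720) = -13078 - 1714 = -14792)
√(C + J) = √(-14792 - 23255/3) = √(-67631/3) = I*√202893/3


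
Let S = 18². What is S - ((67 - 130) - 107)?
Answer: 494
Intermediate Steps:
S = 324
S - ((67 - 130) - 107) = 324 - ((67 - 130) - 107) = 324 - (-63 - 107) = 324 - 1*(-170) = 324 + 170 = 494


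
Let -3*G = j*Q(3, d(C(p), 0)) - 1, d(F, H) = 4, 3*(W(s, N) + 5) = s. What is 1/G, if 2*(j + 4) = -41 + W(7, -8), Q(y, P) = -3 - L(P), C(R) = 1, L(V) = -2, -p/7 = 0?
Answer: -18/149 ≈ -0.12081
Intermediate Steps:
p = 0 (p = -7*0 = 0)
W(s, N) = -5 + s/3
Q(y, P) = -1 (Q(y, P) = -3 - 1*(-2) = -3 + 2 = -1)
j = -155/6 (j = -4 + (-41 + (-5 + (⅓)*7))/2 = -4 + (-41 + (-5 + 7/3))/2 = -4 + (-41 - 8/3)/2 = -4 + (½)*(-131/3) = -4 - 131/6 = -155/6 ≈ -25.833)
G = -149/18 (G = -(-155/6*(-1) - 1)/3 = -(155/6 - 1)/3 = -⅓*149/6 = -149/18 ≈ -8.2778)
1/G = 1/(-149/18) = -18/149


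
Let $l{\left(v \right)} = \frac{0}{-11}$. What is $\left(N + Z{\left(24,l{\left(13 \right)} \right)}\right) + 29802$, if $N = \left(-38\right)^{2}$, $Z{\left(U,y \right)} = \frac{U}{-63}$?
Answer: $\frac{656158}{21} \approx 31246.0$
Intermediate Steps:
$l{\left(v \right)} = 0$ ($l{\left(v \right)} = 0 \left(- \frac{1}{11}\right) = 0$)
$Z{\left(U,y \right)} = - \frac{U}{63}$ ($Z{\left(U,y \right)} = U \left(- \frac{1}{63}\right) = - \frac{U}{63}$)
$N = 1444$
$\left(N + Z{\left(24,l{\left(13 \right)} \right)}\right) + 29802 = \left(1444 - \frac{8}{21}\right) + 29802 = \frac{30316}{21} + 29802 = \frac{656158}{21}$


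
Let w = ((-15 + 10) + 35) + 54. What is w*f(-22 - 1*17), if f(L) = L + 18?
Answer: -1764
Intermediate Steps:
w = 84 (w = (-5 + 35) + 54 = 30 + 54 = 84)
f(L) = 18 + L
w*f(-22 - 1*17) = 84*(18 + (-22 - 1*17)) = 84*(18 + (-22 - 17)) = 84*(18 - 39) = 84*(-21) = -1764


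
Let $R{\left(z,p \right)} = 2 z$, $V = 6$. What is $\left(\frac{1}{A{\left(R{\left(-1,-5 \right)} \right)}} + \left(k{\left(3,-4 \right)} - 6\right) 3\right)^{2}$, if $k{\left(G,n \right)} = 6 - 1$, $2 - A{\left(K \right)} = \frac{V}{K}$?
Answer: $\frac{196}{25} \approx 7.84$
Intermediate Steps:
$A{\left(K \right)} = 2 - \frac{6}{K}$
$k{\left(G,n \right)} = 5$
$\left(\frac{1}{A{\left(R{\left(-1,-5 \right)} \right)}} + \left(k{\left(3,-4 \right)} - 6\right) 3\right)^{2} = \left(\frac{1}{2 - \frac{6}{2 \left(-1\right)}} + \left(5 - 6\right) 3\right)^{2} = \left(\frac{1}{2 - \frac{6}{-2}} - 3\right)^{2} = \left(\frac{1}{2 - -3} - 3\right)^{2} = \left(\frac{1}{2 + 3} - 3\right)^{2} = \left(\frac{1}{5} - 3\right)^{2} = \left(- \frac{14}{5}\right)^{2} = \frac{196}{25}$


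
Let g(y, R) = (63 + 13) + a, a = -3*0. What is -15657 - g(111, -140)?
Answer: -15733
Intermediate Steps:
a = 0
g(y, R) = 76 (g(y, R) = (63 + 13) + 0 = 76 + 0 = 76)
-15657 - g(111, -140) = -15657 - 1*76 = -15657 - 76 = -15733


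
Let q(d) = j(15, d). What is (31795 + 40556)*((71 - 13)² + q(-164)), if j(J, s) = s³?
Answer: -318892820580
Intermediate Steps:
q(d) = d³
(31795 + 40556)*((71 - 13)² + q(-164)) = (31795 + 40556)*((71 - 13)² + (-164)³) = 72351*(58² - 4410944) = 72351*(3364 - 4410944) = 72351*(-4407580) = -318892820580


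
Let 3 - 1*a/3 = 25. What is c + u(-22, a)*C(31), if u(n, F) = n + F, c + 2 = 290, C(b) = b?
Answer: -2440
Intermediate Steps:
a = -66 (a = 9 - 3*25 = 9 - 75 = -66)
c = 288 (c = -2 + 290 = 288)
u(n, F) = F + n
c + u(-22, a)*C(31) = 288 + (-66 - 22)*31 = 288 - 88*31 = 288 - 2728 = -2440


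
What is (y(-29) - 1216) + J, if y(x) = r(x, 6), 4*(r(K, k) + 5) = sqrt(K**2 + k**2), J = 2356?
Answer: 1135 + sqrt(877)/4 ≈ 1142.4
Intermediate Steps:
r(K, k) = -5 + sqrt(K**2 + k**2)/4
y(x) = -5 + sqrt(36 + x**2)/4 (y(x) = -5 + sqrt(x**2 + 6**2)/4 = -5 + sqrt(x**2 + 36)/4 = -5 + sqrt(36 + x**2)/4)
(y(-29) - 1216) + J = ((-5 + sqrt(36 + (-29)**2)/4) - 1216) + 2356 = ((-5 + sqrt(36 + 841)/4) - 1216) + 2356 = ((-5 + sqrt(877)/4) - 1216) + 2356 = (-1221 + sqrt(877)/4) + 2356 = 1135 + sqrt(877)/4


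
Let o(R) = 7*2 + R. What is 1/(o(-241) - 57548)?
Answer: -1/57775 ≈ -1.7309e-5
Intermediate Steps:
o(R) = 14 + R
1/(o(-241) - 57548) = 1/((14 - 241) - 57548) = 1/(-227 - 57548) = 1/(-57775) = -1/57775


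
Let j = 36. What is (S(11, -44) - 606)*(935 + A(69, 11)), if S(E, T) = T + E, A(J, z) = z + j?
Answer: -627498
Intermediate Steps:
A(J, z) = 36 + z (A(J, z) = z + 36 = 36 + z)
S(E, T) = E + T
(S(11, -44) - 606)*(935 + A(69, 11)) = ((11 - 44) - 606)*(935 + (36 + 11)) = (-33 - 606)*(935 + 47) = -639*982 = -627498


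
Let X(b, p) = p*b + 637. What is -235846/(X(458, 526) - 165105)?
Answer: -9071/2940 ≈ -3.0854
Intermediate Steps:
X(b, p) = 637 + b*p (X(b, p) = b*p + 637 = 637 + b*p)
-235846/(X(458, 526) - 165105) = -235846/((637 + 458*526) - 165105) = -235846/((637 + 240908) - 165105) = -235846/(241545 - 165105) = -235846/76440 = -235846*1/76440 = -9071/2940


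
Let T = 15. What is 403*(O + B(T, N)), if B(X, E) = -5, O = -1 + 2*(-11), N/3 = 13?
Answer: -11284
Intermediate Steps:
N = 39 (N = 3*13 = 39)
O = -23 (O = -1 - 22 = -23)
403*(O + B(T, N)) = 403*(-23 - 5) = 403*(-28) = -11284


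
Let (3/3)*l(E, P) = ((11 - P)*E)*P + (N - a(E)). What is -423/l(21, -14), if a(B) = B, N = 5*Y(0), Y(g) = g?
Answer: 47/819 ≈ 0.057387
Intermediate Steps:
N = 0 (N = 5*0 = 0)
l(E, P) = -E + E*P*(11 - P) (l(E, P) = ((11 - P)*E)*P + (0 - E) = (E*(11 - P))*P - E = E*P*(11 - P) - E = -E + E*P*(11 - P))
-423/l(21, -14) = -423*1/(21*(-1 - 1*(-14)² + 11*(-14))) = -423*1/(21*(-1 - 1*196 - 154)) = -423*1/(21*(-1 - 196 - 154)) = -423/(21*(-351)) = -423/(-7371) = -423*(-1/7371) = 47/819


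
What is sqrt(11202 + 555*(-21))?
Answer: I*sqrt(453) ≈ 21.284*I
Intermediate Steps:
sqrt(11202 + 555*(-21)) = sqrt(11202 - 11655) = sqrt(-453) = I*sqrt(453)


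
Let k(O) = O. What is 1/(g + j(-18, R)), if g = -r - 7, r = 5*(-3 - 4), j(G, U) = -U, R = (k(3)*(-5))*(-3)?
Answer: -1/17 ≈ -0.058824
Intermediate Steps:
R = 45 (R = (3*(-5))*(-3) = -15*(-3) = 45)
r = -35 (r = 5*(-7) = -35)
g = 28 (g = -1*(-35) - 7 = 35 - 7 = 28)
1/(g + j(-18, R)) = 1/(28 - 1*45) = 1/(28 - 45) = 1/(-17) = -1/17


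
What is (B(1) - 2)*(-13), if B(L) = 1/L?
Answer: 13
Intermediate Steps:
(B(1) - 2)*(-13) = (1/1 - 2)*(-13) = (1 - 2)*(-13) = -1*(-13) = 13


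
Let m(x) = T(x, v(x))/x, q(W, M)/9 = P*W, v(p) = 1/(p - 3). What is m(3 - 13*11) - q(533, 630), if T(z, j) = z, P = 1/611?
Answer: -322/47 ≈ -6.8511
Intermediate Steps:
P = 1/611 ≈ 0.0016367
v(p) = 1/(-3 + p)
q(W, M) = 9*W/611 (q(W, M) = 9*(W/611) = 9*W/611)
m(x) = 1 (m(x) = x/x = 1)
m(3 - 13*11) - q(533, 630) = 1 - 9*533/611 = 1 - 1*369/47 = 1 - 369/47 = -322/47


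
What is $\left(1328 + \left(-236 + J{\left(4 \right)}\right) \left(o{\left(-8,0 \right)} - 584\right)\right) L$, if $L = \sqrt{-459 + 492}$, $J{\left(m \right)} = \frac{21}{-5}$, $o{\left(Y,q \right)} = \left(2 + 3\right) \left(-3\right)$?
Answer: $\frac{726039 \sqrt{33}}{5} \approx 8.3416 \cdot 10^{5}$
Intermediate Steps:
$o{\left(Y,q \right)} = -15$ ($o{\left(Y,q \right)} = 5 \left(-3\right) = -15$)
$J{\left(m \right)} = - \frac{21}{5}$ ($J{\left(m \right)} = 21 \left(- \frac{1}{5}\right) = - \frac{21}{5}$)
$L = \sqrt{33} \approx 5.7446$
$\left(1328 + \left(-236 + J{\left(4 \right)}\right) \left(o{\left(-8,0 \right)} - 584\right)\right) L = \left(1328 + \left(-236 - \frac{21}{5}\right) \left(-15 - 584\right)\right) \sqrt{33} = \left(1328 - - \frac{719399}{5}\right) \sqrt{33} = \left(1328 + \frac{719399}{5}\right) \sqrt{33} = \frac{726039 \sqrt{33}}{5}$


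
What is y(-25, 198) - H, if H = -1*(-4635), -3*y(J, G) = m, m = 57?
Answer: -4654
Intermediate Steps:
y(J, G) = -19 (y(J, G) = -⅓*57 = -19)
H = 4635
y(-25, 198) - H = -19 - 1*4635 = -19 - 4635 = -4654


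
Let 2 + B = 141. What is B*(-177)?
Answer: -24603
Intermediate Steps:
B = 139 (B = -2 + 141 = 139)
B*(-177) = 139*(-177) = -24603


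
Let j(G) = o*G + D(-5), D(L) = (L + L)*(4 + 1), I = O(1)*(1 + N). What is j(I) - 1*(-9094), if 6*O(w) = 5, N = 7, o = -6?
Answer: 9004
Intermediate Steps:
O(w) = ⅚ (O(w) = (⅙)*5 = ⅚)
I = 20/3 (I = 5*(1 + 7)/6 = (⅚)*8 = 20/3 ≈ 6.6667)
D(L) = 10*L (D(L) = (2*L)*5 = 10*L)
j(G) = -50 - 6*G (j(G) = -6*G + 10*(-5) = -6*G - 50 = -50 - 6*G)
j(I) - 1*(-9094) = (-50 - 6*20/3) - 1*(-9094) = (-50 - 40) + 9094 = -90 + 9094 = 9004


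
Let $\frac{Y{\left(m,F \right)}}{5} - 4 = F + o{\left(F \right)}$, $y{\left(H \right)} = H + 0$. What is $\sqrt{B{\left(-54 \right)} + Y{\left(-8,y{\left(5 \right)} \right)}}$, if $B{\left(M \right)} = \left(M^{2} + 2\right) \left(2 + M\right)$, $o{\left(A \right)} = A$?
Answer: $i \sqrt{151666} \approx 389.44 i$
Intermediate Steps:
$y{\left(H \right)} = H$
$Y{\left(m,F \right)} = 20 + 10 F$ ($Y{\left(m,F \right)} = 20 + 5 \left(F + F\right) = 20 + 5 \cdot 2 F = 20 + 10 F$)
$B{\left(M \right)} = \left(2 + M\right) \left(2 + M^{2}\right)$ ($B{\left(M \right)} = \left(2 + M^{2}\right) \left(2 + M\right) = \left(2 + M\right) \left(2 + M^{2}\right)$)
$\sqrt{B{\left(-54 \right)} + Y{\left(-8,y{\left(5 \right)} \right)}} = \sqrt{\left(4 + \left(-54\right)^{3} + 2 \left(-54\right) + 2 \left(-54\right)^{2}\right) + \left(20 + 10 \cdot 5\right)} = \sqrt{\left(4 - 157464 - 108 + 2 \cdot 2916\right) + \left(20 + 50\right)} = \sqrt{\left(4 - 157464 - 108 + 5832\right) + 70} = \sqrt{-151736 + 70} = \sqrt{-151666} = i \sqrt{151666}$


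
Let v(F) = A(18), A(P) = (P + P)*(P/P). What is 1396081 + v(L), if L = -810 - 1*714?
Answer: 1396117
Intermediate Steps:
A(P) = 2*P (A(P) = (2*P)*1 = 2*P)
L = -1524 (L = -810 - 714 = -1524)
v(F) = 36 (v(F) = 2*18 = 36)
1396081 + v(L) = 1396081 + 36 = 1396117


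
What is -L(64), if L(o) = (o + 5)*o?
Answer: -4416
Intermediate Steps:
L(o) = o*(5 + o) (L(o) = (5 + o)*o = o*(5 + o))
-L(64) = -64*(5 + 64) = -64*69 = -1*4416 = -4416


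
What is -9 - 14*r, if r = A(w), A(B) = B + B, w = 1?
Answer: -37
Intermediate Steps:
A(B) = 2*B
r = 2 (r = 2*1 = 2)
-9 - 14*r = -9 - 14*2 = -9 - 28 = -37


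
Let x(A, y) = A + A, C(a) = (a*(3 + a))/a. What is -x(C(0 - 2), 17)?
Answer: -2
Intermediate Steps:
C(a) = 3 + a
x(A, y) = 2*A
-x(C(0 - 2), 17) = -2*(3 + (0 - 2)) = -2*(3 - 2) = -2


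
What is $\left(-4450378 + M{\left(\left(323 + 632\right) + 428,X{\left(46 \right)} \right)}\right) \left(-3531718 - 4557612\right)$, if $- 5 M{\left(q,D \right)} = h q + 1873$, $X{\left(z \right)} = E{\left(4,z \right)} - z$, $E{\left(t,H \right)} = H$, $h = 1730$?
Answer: $39874496542698$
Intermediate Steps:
$X{\left(z \right)} = 0$ ($X{\left(z \right)} = z - z = 0$)
$M{\left(q,D \right)} = - \frac{1873}{5} - 346 q$ ($M{\left(q,D \right)} = - \frac{1730 q + 1873}{5} = - \frac{1873 + 1730 q}{5} = - \frac{1873}{5} - 346 q$)
$\left(-4450378 + M{\left(\left(323 + 632\right) + 428,X{\left(46 \right)} \right)}\right) \left(-3531718 - 4557612\right) = \left(-4450378 - \left(\frac{1873}{5} + 346 \left(\left(323 + 632\right) + 428\right)\right)\right) \left(-3531718 - 4557612\right) = \left(-4450378 - \left(\frac{1873}{5} + 346 \left(955 + 428\right)\right)\right) \left(-8089330\right) = \left(-4450378 - \frac{2394463}{5}\right) \left(-8089330\right) = \left(- \frac{24646353}{5}\right) \left(-8089330\right) = 39874496542698$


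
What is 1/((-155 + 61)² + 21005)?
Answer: 1/29841 ≈ 3.3511e-5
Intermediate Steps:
1/((-155 + 61)² + 21005) = 1/((-94)² + 21005) = 1/(8836 + 21005) = 1/29841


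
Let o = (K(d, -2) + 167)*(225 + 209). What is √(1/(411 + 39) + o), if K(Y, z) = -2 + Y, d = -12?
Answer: √59761802/30 ≈ 257.69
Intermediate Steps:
o = 66402 (o = ((-2 - 12) + 167)*(225 + 209) = (-14 + 167)*434 = 153*434 = 66402)
√(1/(411 + 39) + o) = √(1/(411 + 39) + 66402) = √(1/450 + 66402) = √(29880901/450) = √59761802/30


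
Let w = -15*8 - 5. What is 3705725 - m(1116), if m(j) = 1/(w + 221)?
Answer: 355749599/96 ≈ 3.7057e+6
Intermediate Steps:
w = -125 (w = -120 - 5 = -125)
m(j) = 1/96 (m(j) = 1/(-125 + 221) = 1/96)
3705725 - m(1116) = 3705725 - 1*1/96 = 3705725 - 1/96 = 355749599/96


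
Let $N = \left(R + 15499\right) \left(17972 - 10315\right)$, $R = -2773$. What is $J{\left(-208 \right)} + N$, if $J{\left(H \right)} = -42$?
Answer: $97442940$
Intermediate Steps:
$N = 97442982$ ($N = \left(-2773 + 15499\right) \left(17972 - 10315\right) = 12726 \cdot 7657 = 97442982$)
$J{\left(-208 \right)} + N = -42 + 97442982 = 97442940$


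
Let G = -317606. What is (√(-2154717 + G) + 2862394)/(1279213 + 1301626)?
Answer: 2862394/2580839 + I*√2472323/2580839 ≈ 1.1091 + 0.00060924*I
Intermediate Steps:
(√(-2154717 + G) + 2862394)/(1279213 + 1301626) = (√(-2154717 - 317606) + 2862394)/(1279213 + 1301626) = (√(-2472323) + 2862394)/2580839 = (I*√2472323 + 2862394)*(1/2580839) = (2862394 + I*√2472323)*(1/2580839) = 2862394/2580839 + I*√2472323/2580839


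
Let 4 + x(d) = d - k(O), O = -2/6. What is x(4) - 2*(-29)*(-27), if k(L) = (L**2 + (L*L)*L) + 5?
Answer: -42419/27 ≈ -1571.1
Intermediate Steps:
O = -1/3 (O = -2*1/6 = -1/3 ≈ -0.33333)
k(L) = 5 + L**2 + L**3 (k(L) = (L**2 + L**2*L) + 5 = (L**2 + L**3) + 5 = 5 + L**2 + L**3)
x(d) = -245/27 + d (x(d) = -4 + (d - (5 + (-1/3)**2 + (-1/3)**3)) = -4 + (d - (5 + 1/9 - 1/27)) = -4 + (d - 1*137/27) = -4 + (d - 137/27) = -4 + (-137/27 + d) = -245/27 + d)
x(4) - 2*(-29)*(-27) = (-245/27 + 4) - 2*(-29)*(-27) = -137/27 + 58*(-27) = -137/27 - 1566 = -42419/27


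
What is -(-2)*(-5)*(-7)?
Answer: 70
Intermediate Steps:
-(-2)*(-5)*(-7) = -2*5*(-7) = -10*(-7) = 70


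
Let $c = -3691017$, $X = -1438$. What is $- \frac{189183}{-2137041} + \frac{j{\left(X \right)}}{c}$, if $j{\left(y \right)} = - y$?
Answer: $\frac{77244956017}{876428295633} \approx 0.088136$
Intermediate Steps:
$- \frac{189183}{-2137041} + \frac{j{\left(X \right)}}{c} = - \frac{189183}{-2137041} + \frac{\left(-1\right) \left(-1438\right)}{-3691017} = \left(-189183\right) \left(- \frac{1}{2137041}\right) + 1438 \left(- \frac{1}{3691017}\right) = \frac{63061}{712347} - \frac{1438}{3691017} = \frac{77244956017}{876428295633}$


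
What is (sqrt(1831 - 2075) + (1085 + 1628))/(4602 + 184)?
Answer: 2713/4786 + I*sqrt(61)/2393 ≈ 0.56686 + 0.0032638*I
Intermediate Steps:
(sqrt(1831 - 2075) + (1085 + 1628))/(4602 + 184) = (sqrt(-244) + 2713)/4786 = (2*I*sqrt(61) + 2713)*(1/4786) = (2713 + 2*I*sqrt(61))*(1/4786) = 2713/4786 + I*sqrt(61)/2393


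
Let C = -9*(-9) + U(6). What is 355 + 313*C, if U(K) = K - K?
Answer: 25708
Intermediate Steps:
U(K) = 0
C = 81 (C = -9*(-9) + 0 = 81 + 0 = 81)
355 + 313*C = 355 + 313*81 = 355 + 25353 = 25708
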